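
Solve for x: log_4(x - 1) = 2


Convert to exponential form: x - 1 = 4^2 = 16
x = 16 + 1 = 17
Check: log_4(17 - 1) = log_4(16) = log_4(16) = 2 ✓

x = 17


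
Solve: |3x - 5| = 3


An absolute value equation |expr| = 3 gives two cases:
Case 1: 3x - 5 = 3
  3x = 8, so x = 8/3
Case 2: 3x - 5 = -3
  3x = 2, so x = 2/3

x = 2/3, x = 8/3


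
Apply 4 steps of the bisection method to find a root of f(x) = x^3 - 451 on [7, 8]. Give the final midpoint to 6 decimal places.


f(x) = x^3 - 451
f(7) = -108 < 0
f(8) = 61 > 0

Step 1: midpoint = (7.000000 + 8.000000)/2 = 7.500000
  f(7.500000) = -29.125000
  f(mid) < 0, so root is in [7.500000, 8.000000]

Step 2: midpoint = (7.500000 + 8.000000)/2 = 7.750000
  f(7.750000) = 14.484375
  f(mid) > 0, so root is in [7.500000, 7.750000]

Step 3: midpoint = (7.500000 + 7.750000)/2 = 7.625000
  f(7.625000) = -7.677734
  f(mid) < 0, so root is in [7.625000, 7.750000]

Step 4: midpoint = (7.625000 + 7.750000)/2 = 7.687500
  f(7.687500) = 3.313232
  f(mid) > 0, so root is in [7.625000, 7.687500]

midpoint = 7.687500


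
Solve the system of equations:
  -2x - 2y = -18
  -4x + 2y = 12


Using Cramer's rule:
Determinant D = (-2)(2) - (-4)(-2) = -4 - 8 = -12
Dx = (-18)(2) - (12)(-2) = -36 + 24 = -12
Dy = (-2)(12) - (-4)(-18) = -24 - 72 = -96
x = Dx/D = -12/-12 = 1
y = Dy/D = -96/-12 = 8

x = 1, y = 8


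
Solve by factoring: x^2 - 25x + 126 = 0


We need two numbers that multiply to 126 and add to -25.
Those numbers are -18 and -7 (since (-18) * (-7) = 126 and (-18) + (-7) = -25).
So x^2 - 25x + 126 = (x - 18)(x - 7) = 0
Setting each factor to zero: x = 18 or x = 7

x = 7, x = 18


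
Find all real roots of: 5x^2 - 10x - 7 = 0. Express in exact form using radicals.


Using the quadratic formula: x = (-b ± sqrt(b^2 - 4ac)) / (2a)
Here a = 5, b = -10, c = -7
Discriminant = b^2 - 4ac = (-10)^2 - 4(5)(-7) = 100 + 140 = 240
Since discriminant = 240 > 0, there are two real roots.
x = (10 ± 4*sqrt(15)) / 10
Simplifying: x = (5 ± 2*sqrt(15)) / 5
Numerically: x ≈ 2.5492 or x ≈ -0.5492

x = (5 + 2*sqrt(15)) / 5 or x = (5 - 2*sqrt(15)) / 5


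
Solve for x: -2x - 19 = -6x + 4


Starting with: -2x - 19 = -6x + 4
Move all x terms to left: (-2 + 6)x = 4 + 19
Simplify: 4x = 23
Divide both sides by 4: x = 23/4

x = 23/4


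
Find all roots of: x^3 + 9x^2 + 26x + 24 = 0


Let p(x) = x^3 + 9x^2 + 26x + 24. By the rational root theorem (leading coefficient 1), any rational root is an integer divisor of 24: try ±1, ±2, ... in turn.
Test x = 1: value = 60 ≠ 0.
Test x = -1: value = 6 ≠ 0.
Test x = 2: value = 120 ≠ 0.
Test x = -2: value = 0 ✓, so (x + 2) is a factor.
Synthetic division by (x + 2): bring down 1; 1(-2) + 9 = 7; 7(-2) + 26 = 12; 12(-2) + 24 = 0 → quotient x^2 + 7x + 12, remainder 0.
Solve the quadratic x^2 + 7x + 12 = 0: discriminant = 7^2 - 4(1)(12) = 49 - 48 = 1.
sqrt(1) = 1, so x = (-7 ± 1)/2: x = -3 or x = -4.
Collecting all roots found:

x = -4, x = -3, x = -2


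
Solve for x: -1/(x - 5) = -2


Multiply both sides by (x - 5): -1 = -2(x - 5)
Distribute: -1 = -2x + 10
-2x = -1 - 10 = -11
x = 11/2

x = 11/2


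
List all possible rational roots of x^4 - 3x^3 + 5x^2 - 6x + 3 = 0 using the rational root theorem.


Rational root theorem: possible roots are ±p/q where:
  p divides the constant term (3): p ∈ {1, 3}
  q divides the leading coefficient (1): q ∈ {1}

All possible rational roots: -3, -1, 1, 3

-3, -1, 1, 3


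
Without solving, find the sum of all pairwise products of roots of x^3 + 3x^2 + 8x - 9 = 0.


By Vieta's formulas for x^3 + bx^2 + cx + d = 0:
  r1 + r2 + r3 = -b/a = -3
  r1*r2 + r1*r3 + r2*r3 = c/a = 8
  r1*r2*r3 = -d/a = 9


Sum of pairwise products = 8


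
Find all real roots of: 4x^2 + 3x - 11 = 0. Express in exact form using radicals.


Using the quadratic formula: x = (-b ± sqrt(b^2 - 4ac)) / (2a)
Here a = 4, b = 3, c = -11
Discriminant = b^2 - 4ac = 3^2 - 4(4)(-11) = 9 + 176 = 185
Since discriminant = 185 > 0, there are two real roots.
x = (-3 ± sqrt(185)) / 8
Numerically: x ≈ 1.3252 or x ≈ -2.0752

x = (-3 + sqrt(185)) / 8 or x = (-3 - sqrt(185)) / 8


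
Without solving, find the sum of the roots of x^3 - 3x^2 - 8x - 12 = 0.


By Vieta's formulas for x^3 + bx^2 + cx + d = 0:
  r1 + r2 + r3 = -b/a = 3
  r1*r2 + r1*r3 + r2*r3 = c/a = -8
  r1*r2*r3 = -d/a = 12


Sum = 3


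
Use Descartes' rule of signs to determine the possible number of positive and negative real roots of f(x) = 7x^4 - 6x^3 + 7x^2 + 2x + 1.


Descartes' rule of signs:

For positive roots, count sign changes in f(x) = 7x^4 - 6x^3 + 7x^2 + 2x + 1:
Signs of coefficients: +, -, +, +, +
Number of sign changes: 2
Possible positive real roots: 2, 0

For negative roots, examine f(-x) = 7x^4 + 6x^3 + 7x^2 - 2x + 1:
Signs of coefficients: +, +, +, -, +
Number of sign changes: 2
Possible negative real roots: 2, 0

Positive roots: 2 or 0; Negative roots: 2 or 0


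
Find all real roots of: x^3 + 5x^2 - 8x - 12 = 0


Let p(x) = x^3 + 5x^2 - 8x - 12. By the rational root theorem (leading coefficient 1), any rational root is an integer divisor of 12: try ±1, ±2, ... in turn.
Test x = 1: value = -14 ≠ 0.
Test x = -1: value = 0 ✓, so (x + 1) is a factor.
Synthetic division by (x + 1): bring down 1; 1(-1) + 5 = 4; 4(-1) - 8 = -12; (-12)(-1) - 12 = 0 → quotient x^2 + 4x - 12, remainder 0.
Solve the quadratic x^2 + 4x - 12 = 0: discriminant = 4^2 - 4(1)(-12) = 16 + 48 = 64.
sqrt(64) = 8, so x = (-4 ± 8)/2: x = 2 or x = -6.

x = -6, x = -1, x = 2


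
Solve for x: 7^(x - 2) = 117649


Express both sides with the same base.
117649 = 7^6
Since the bases match, equate exponents: x - 2 = 6
So x = 6 - (-2) = 8

x = 8


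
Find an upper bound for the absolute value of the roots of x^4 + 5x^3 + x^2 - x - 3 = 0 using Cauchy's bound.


Cauchy's bound: all roots r satisfy |r| <= 1 + max(|a_i/a_n|) for i = 0,...,n-1
where a_n is the leading coefficient.

Coefficients: [1, 5, 1, -1, -3]
Leading coefficient a_n = 1
Ratios |a_i/a_n|: 5, 1, 1, 3
Maximum ratio: 5
Cauchy's bound: |r| <= 1 + 5 = 6

Upper bound = 6


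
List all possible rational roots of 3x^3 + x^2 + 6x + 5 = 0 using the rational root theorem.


Rational root theorem: possible roots are ±p/q where:
  p divides the constant term (5): p ∈ {1, 5}
  q divides the leading coefficient (3): q ∈ {1, 3}

All possible rational roots: -5, -5/3, -1, -1/3, 1/3, 1, 5/3, 5

-5, -5/3, -1, -1/3, 1/3, 1, 5/3, 5


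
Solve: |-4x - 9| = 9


An absolute value equation |expr| = 9 gives two cases:
Case 1: -4x - 9 = 9
  -4x = 18, so x = -9/2
Case 2: -4x - 9 = -9
  -4x = 0, so x = 0

x = -9/2, x = 0


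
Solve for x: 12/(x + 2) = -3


Multiply both sides by (x + 2): 12 = -3(x + 2)
Distribute: 12 = -3x - 6
-3x = 12 + 6 = 18
x = -6

x = -6


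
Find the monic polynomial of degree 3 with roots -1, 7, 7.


A monic polynomial with roots -1, 7, 7 is:
p(x) = (x + 1)(x - 7)(x - 7)
After multiplying by (x + 1): x + 1
After multiplying by (x - 7): x^2 - 6x - 7
After multiplying by (x - 7): x^3 - 13x^2 + 35x + 49

x^3 - 13x^2 + 35x + 49


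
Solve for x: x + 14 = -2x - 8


Starting with: x + 14 = -2x - 8
Move all x terms to left: (1 + 2)x = -8 - 14
Simplify: 3x = -22
Divide both sides by 3: x = -22/3

x = -22/3


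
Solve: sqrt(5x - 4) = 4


Square both sides: 5x - 4 = 4^2 = 16
5x = 16 + 4 = 20
x = 4
Check: sqrt(5*4 - 4) = sqrt(16) = 4 ✓

x = 4


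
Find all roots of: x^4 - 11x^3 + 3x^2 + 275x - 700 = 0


Let p(x) = x^4 - 11x^3 + 3x^2 + 275x - 700. By the rational root theorem (leading coefficient 1), any rational root is an integer divisor of 700: try ±1, ±2, ... in turn.
Test x = 1: value = -432 ≠ 0.
Test x = -1: value = -960 ≠ 0.
Test x = 2: value = -210 ≠ 0.
Test x = -2: value = -1134 ≠ 0.
Test x = 4: value = 0 ✓, so (x - 4) is a factor.
Synthetic division by (x - 4): bring down 1; 1(4) - 11 = -7; (-7)(4) + 3 = -25; (-25)(4) + 275 = 175; 175(4) - 700 = 0 → quotient x^3 - 7x^2 - 25x + 175, remainder 0.
Continue with the quotient x^3 - 7x^2 - 25x + 175 (candidates must divide 175).
Test x = 5: value = 0 ✓, so (x - 5) is a factor.
Synthetic division by (x - 5): bring down 1; 1(5) - 7 = -2; (-2)(5) - 25 = -35; (-35)(5) + 175 = 0 → quotient x^2 - 2x - 35, remainder 0.
Solve the quadratic x^2 - 2x - 35 = 0: discriminant = (-2)^2 - 4(1)(-35) = 4 + 140 = 144.
sqrt(144) = 12, so x = (2 ± 12)/2: x = 7 or x = -5.
Collecting all roots found:

x = -5, x = 4, x = 5, x = 7


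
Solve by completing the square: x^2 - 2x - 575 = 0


Start: x^2 - 2x - 575 = 0
Move constant: x^2 - 2x = 575
Half of -2 is -1, squared is 1
Add 1 to both sides: x^2 - 2x + 1 = 576
(x - 1)^2 = 576
x - 1 = ±24
x = 1 + 24 = 25 or x = 1 - 24 = -23

x = -23, x = 25


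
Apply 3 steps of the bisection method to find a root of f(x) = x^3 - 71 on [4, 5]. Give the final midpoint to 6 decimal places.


f(x) = x^3 - 71
f(4) = -7 < 0
f(5) = 54 > 0

Step 1: midpoint = (4.000000 + 5.000000)/2 = 4.500000
  f(4.500000) = 20.125000
  f(mid) > 0, so root is in [4.000000, 4.500000]

Step 2: midpoint = (4.000000 + 4.500000)/2 = 4.250000
  f(4.250000) = 5.765625
  f(mid) > 0, so root is in [4.000000, 4.250000]

Step 3: midpoint = (4.000000 + 4.250000)/2 = 4.125000
  f(4.125000) = -0.810547
  f(mid) < 0, so root is in [4.125000, 4.250000]

midpoint = 4.125000


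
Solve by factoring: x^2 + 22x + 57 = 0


We need two numbers that multiply to 57 and add to 22.
Those numbers are 19 and 3 (since 19 * 3 = 57 and 19 + 3 = 22).
So x^2 + 22x + 57 = (x + 19)(x + 3) = 0
Setting each factor to zero: x = -19 or x = -3

x = -19, x = -3


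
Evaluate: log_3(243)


We need the exponent such that 3^? = 243
3^5 = 243
Therefore log_3(243) = 5

5


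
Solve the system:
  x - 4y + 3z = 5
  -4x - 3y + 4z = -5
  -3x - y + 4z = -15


Using Cramer's rule. Expand each determinant along the first row.
D  = 1*[(-3)*4 - 4*(-1)] - (-4)*[(-4)*4 - 4*(-3)] + 3*[(-4)*(-1) - (-3)*(-3)]
  = 1*(-8) - (-4)*(-4) + 3*(-5) = -39
Dx = 5*[(-3)*4 - 4*(-1)] - (-4)*[(-5)*4 - 4*(-15)] + 3*[(-5)*(-1) - (-3)*(-15)]
  = 5*(-8) - (-4)*(40) + 3*(-40) = 0
Dy = 1*[(-5)*4 - 4*(-15)] - 5*[(-4)*4 - 4*(-3)] + 3*[(-4)*(-15) - (-5)*(-3)]
  = 1*(40) - 5*(-4) + 3*(45) = 195
Dz = 1*[(-3)*(-15) - (-5)*(-1)] - (-4)*[(-4)*(-15) - (-5)*(-3)] + 5*[(-4)*(-1) - (-3)*(-3)]
  = 1*(40) - (-4)*(45) + 5*(-5) = 195
x = Dx/D = 0/-39 = 0, y = Dy/D = 195/-39 = -5, z = Dz/D = 195/-39 = -5
Check eq1: (1)(0) + (-4)(-5) + (3)(-5) = 5 = 5 ✓
Check eq2: (-4)(0) + (-3)(-5) + (4)(-5) = -5 = -5 ✓
Check eq3: (-3)(0) + (-1)(-5) + (4)(-5) = -15 = -15 ✓

x = 0, y = -5, z = -5


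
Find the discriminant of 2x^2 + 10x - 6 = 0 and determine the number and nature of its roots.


For ax^2 + bx + c = 0, discriminant D = b^2 - 4ac
Here a = 2, b = 10, c = -6
D = (10)^2 - 4(2)(-6) = 100 + 48 = 148

D = 148 > 0 but not a perfect square
The equation has 2 distinct real irrational roots.

Discriminant = 148, 2 distinct real irrational roots


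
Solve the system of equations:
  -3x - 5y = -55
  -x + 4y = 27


Using Cramer's rule:
Determinant D = (-3)(4) - (-1)(-5) = -12 - 5 = -17
Dx = (-55)(4) - (27)(-5) = -220 + 135 = -85
Dy = (-3)(27) - (-1)(-55) = -81 - 55 = -136
x = Dx/D = -85/-17 = 5
y = Dy/D = -136/-17 = 8

x = 5, y = 8


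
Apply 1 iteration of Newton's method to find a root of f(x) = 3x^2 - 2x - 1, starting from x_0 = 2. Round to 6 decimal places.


Newton's method: x_(n+1) = x_n - f(x_n)/f'(x_n)
f(x) = 3x^2 - 2x - 1
f'(x) = 6x - 2

Iteration 1:
  f(2.000000) = 7.000000
  f'(2.000000) = 10.000000
  x_1 = 2.000000 - (7.000000)/(10.000000) = 1.300000

x_1 = 1.300000


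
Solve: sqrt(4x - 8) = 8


Square both sides: 4x - 8 = 8^2 = 64
4x = 64 + 8 = 72
x = 18
Check: sqrt(4*18 - 8) = sqrt(64) = 8 ✓

x = 18


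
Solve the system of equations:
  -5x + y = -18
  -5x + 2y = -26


Using Cramer's rule:
Determinant D = (-5)(2) - (-5)(1) = -10 + 5 = -5
Dx = (-18)(2) - (-26)(1) = -36 + 26 = -10
Dy = (-5)(-26) - (-5)(-18) = 130 - 90 = 40
x = Dx/D = -10/-5 = 2
y = Dy/D = 40/-5 = -8

x = 2, y = -8


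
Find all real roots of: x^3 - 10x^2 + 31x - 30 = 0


Let p(x) = x^3 - 10x^2 + 31x - 30. By the rational root theorem (leading coefficient 1), any rational root is an integer divisor of 30: try ±1, ±2, ... in turn.
Test x = 1: value = -8 ≠ 0.
Test x = -1: value = -72 ≠ 0.
Test x = 2: value = 0 ✓, so (x - 2) is a factor.
Synthetic division by (x - 2): bring down 1; 1(2) - 10 = -8; (-8)(2) + 31 = 15; 15(2) - 30 = 0 → quotient x^2 - 8x + 15, remainder 0.
Solve the quadratic x^2 - 8x + 15 = 0: discriminant = (-8)^2 - 4(1)(15) = 64 - 60 = 4.
sqrt(4) = 2, so x = (8 ± 2)/2: x = 5 or x = 3.

x = 2, x = 3, x = 5


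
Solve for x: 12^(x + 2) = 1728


Express both sides with the same base.
1728 = 12^3
Since the bases match, equate exponents: x + 2 = 3
So x = 3 - (2) = 1

x = 1


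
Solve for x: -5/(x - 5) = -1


Multiply both sides by (x - 5): -5 = -1(x - 5)
Distribute: -5 = -x + 5
-x = -5 - 5 = -10
x = 10

x = 10


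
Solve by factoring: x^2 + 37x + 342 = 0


We need two numbers that multiply to 342 and add to 37.
Those numbers are 19 and 18 (since 19 * 18 = 342 and 19 + 18 = 37).
So x^2 + 37x + 342 = (x + 19)(x + 18) = 0
Setting each factor to zero: x = -19 or x = -18

x = -19, x = -18


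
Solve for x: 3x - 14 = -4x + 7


Starting with: 3x - 14 = -4x + 7
Move all x terms to left: (3 + 4)x = 7 + 14
Simplify: 7x = 21
Divide both sides by 7: x = 3

x = 3


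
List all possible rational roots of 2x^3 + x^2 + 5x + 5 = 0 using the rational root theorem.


Rational root theorem: possible roots are ±p/q where:
  p divides the constant term (5): p ∈ {1, 5}
  q divides the leading coefficient (2): q ∈ {1, 2}

All possible rational roots: -5, -5/2, -1, -1/2, 1/2, 1, 5/2, 5

-5, -5/2, -1, -1/2, 1/2, 1, 5/2, 5


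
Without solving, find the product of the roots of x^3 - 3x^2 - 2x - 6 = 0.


By Vieta's formulas for x^3 + bx^2 + cx + d = 0:
  r1 + r2 + r3 = -b/a = 3
  r1*r2 + r1*r3 + r2*r3 = c/a = -2
  r1*r2*r3 = -d/a = 6


Product = 6


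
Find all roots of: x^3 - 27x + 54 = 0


Let p(x) = x^3 - 27x + 54. By the rational root theorem (leading coefficient 1), any rational root is an integer divisor of 54: try ±1, ±2, ... in turn.
Test x = 1: value = 28 ≠ 0.
Test x = -1: value = 80 ≠ 0.
Test x = 2: value = 8 ≠ 0.
Test x = -2: value = 100 ≠ 0.
Test x = 3: value = 0 ✓, so (x - 3) is a factor.
Synthetic division by (x - 3): bring down 1; 1(3) + 0 = 3; 3(3) - 27 = -18; (-18)(3) + 54 = 0 → quotient x^2 + 3x - 18, remainder 0.
Solve the quadratic x^2 + 3x - 18 = 0: discriminant = 3^2 - 4(1)(-18) = 9 + 72 = 81.
sqrt(81) = 9, so x = (-3 ± 9)/2: x = 3 or x = -6.
Collecting all roots found:

x = -6, x = 3 (multiplicity 2)


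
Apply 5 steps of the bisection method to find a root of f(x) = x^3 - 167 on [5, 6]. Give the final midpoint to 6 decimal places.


f(x) = x^3 - 167
f(5) = -42 < 0
f(6) = 49 > 0

Step 1: midpoint = (5.000000 + 6.000000)/2 = 5.500000
  f(5.500000) = -0.625000
  f(mid) < 0, so root is in [5.500000, 6.000000]

Step 2: midpoint = (5.500000 + 6.000000)/2 = 5.750000
  f(5.750000) = 23.109375
  f(mid) > 0, so root is in [5.500000, 5.750000]

Step 3: midpoint = (5.500000 + 5.750000)/2 = 5.625000
  f(5.625000) = 10.978516
  f(mid) > 0, so root is in [5.500000, 5.625000]

Step 4: midpoint = (5.500000 + 5.625000)/2 = 5.562500
  f(5.562500) = 5.111572
  f(mid) > 0, so root is in [5.500000, 5.562500]

Step 5: midpoint = (5.500000 + 5.562500)/2 = 5.531250
  f(5.531250) = 2.227081
  f(mid) > 0, so root is in [5.500000, 5.531250]

midpoint = 5.531250


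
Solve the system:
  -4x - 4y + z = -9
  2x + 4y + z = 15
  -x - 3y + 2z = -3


Using Cramer's rule. Expand each determinant along the first row.
D  = (-4)*[4*2 - 1*(-3)] - (-4)*[2*2 - 1*(-1)] + 1*[2*(-3) - 4*(-1)]
  = (-4)*(11) - (-4)*(5) + 1*(-2) = -26
Dx = (-9)*[4*2 - 1*(-3)] - (-4)*[15*2 - 1*(-3)] + 1*[15*(-3) - 4*(-3)]
  = (-9)*(11) - (-4)*(33) + 1*(-33) = 0
Dy = (-4)*[15*2 - 1*(-3)] - (-9)*[2*2 - 1*(-1)] + 1*[2*(-3) - 15*(-1)]
  = (-4)*(33) - (-9)*(5) + 1*(9) = -78
Dz = (-4)*[4*(-3) - 15*(-3)] - (-4)*[2*(-3) - 15*(-1)] + (-9)*[2*(-3) - 4*(-1)]
  = (-4)*(33) - (-4)*(9) + (-9)*(-2) = -78
x = Dx/D = 0/-26 = 0, y = Dy/D = -78/-26 = 3, z = Dz/D = -78/-26 = 3
Check eq1: (-4)(0) + (-4)(3) + (1)(3) = -9 = -9 ✓
Check eq2: (2)(0) + (4)(3) + (1)(3) = 15 = 15 ✓
Check eq3: (-1)(0) + (-3)(3) + (2)(3) = -3 = -3 ✓

x = 0, y = 3, z = 3


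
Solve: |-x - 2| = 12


An absolute value equation |expr| = 12 gives two cases:
Case 1: -x - 2 = 12
  -x = 14, so x = -14
Case 2: -x - 2 = -12
  -x = -10, so x = 10

x = -14, x = 10


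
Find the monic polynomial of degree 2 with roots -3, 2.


A monic polynomial with roots -3, 2 is:
p(x) = (x + 3)(x - 2)
After multiplying by (x + 3): x + 3
After multiplying by (x - 2): x^2 + x - 6

x^2 + x - 6


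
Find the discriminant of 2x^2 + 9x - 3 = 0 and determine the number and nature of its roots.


For ax^2 + bx + c = 0, discriminant D = b^2 - 4ac
Here a = 2, b = 9, c = -3
D = (9)^2 - 4(2)(-3) = 81 + 24 = 105

D = 105 > 0 but not a perfect square
The equation has 2 distinct real irrational roots.

Discriminant = 105, 2 distinct real irrational roots


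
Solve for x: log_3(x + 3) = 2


Convert to exponential form: x + 3 = 3^2 = 9
x = 9 - 3 = 6
Check: log_3(6 + 3) = log_3(9) = log_3(9) = 2 ✓

x = 6


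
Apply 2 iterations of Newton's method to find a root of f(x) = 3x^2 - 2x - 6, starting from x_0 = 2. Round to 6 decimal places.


Newton's method: x_(n+1) = x_n - f(x_n)/f'(x_n)
f(x) = 3x^2 - 2x - 6
f'(x) = 6x - 2

Iteration 1:
  f(2.000000) = 2.000000
  f'(2.000000) = 10.000000
  x_1 = 2.000000 - (2.000000)/(10.000000) = 1.800000

Iteration 2:
  f(1.800000) = 0.120000
  f'(1.800000) = 8.800000
  x_2 = 1.800000 - (0.120000)/(8.800000) = 1.786364

x_2 = 1.786364


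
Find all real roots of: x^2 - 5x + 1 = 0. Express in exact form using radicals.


Using the quadratic formula: x = (-b ± sqrt(b^2 - 4ac)) / (2a)
Here a = 1, b = -5, c = 1
Discriminant = b^2 - 4ac = (-5)^2 - 4(1)(1) = 25 - 4 = 21
Since discriminant = 21 > 0, there are two real roots.
x = (5 ± sqrt(21)) / 2
Numerically: x ≈ 4.7913 or x ≈ 0.2087

x = (5 + sqrt(21)) / 2 or x = (5 - sqrt(21)) / 2


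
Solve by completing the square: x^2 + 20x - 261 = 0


Start: x^2 + 20x - 261 = 0
Move constant: x^2 + 20x = 261
Half of 20 is 10, squared is 100
Add 100 to both sides: x^2 + 20x + 100 = 361
(x + 10)^2 = 361
x + 10 = ±19
x = -10 + 19 = 9 or x = -10 - 19 = -29

x = -29, x = 9


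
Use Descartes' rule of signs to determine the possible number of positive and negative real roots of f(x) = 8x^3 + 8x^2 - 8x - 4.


Descartes' rule of signs:

For positive roots, count sign changes in f(x) = 8x^3 + 8x^2 - 8x - 4:
Signs of coefficients: +, +, -, -
Number of sign changes: 1
Possible positive real roots: 1

For negative roots, examine f(-x) = -8x^3 + 8x^2 + 8x - 4:
Signs of coefficients: -, +, +, -
Number of sign changes: 2
Possible negative real roots: 2, 0

Positive roots: 1; Negative roots: 2 or 0


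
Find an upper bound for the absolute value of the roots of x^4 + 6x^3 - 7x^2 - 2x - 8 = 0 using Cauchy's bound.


Cauchy's bound: all roots r satisfy |r| <= 1 + max(|a_i/a_n|) for i = 0,...,n-1
where a_n is the leading coefficient.

Coefficients: [1, 6, -7, -2, -8]
Leading coefficient a_n = 1
Ratios |a_i/a_n|: 6, 7, 2, 8
Maximum ratio: 8
Cauchy's bound: |r| <= 1 + 8 = 9

Upper bound = 9


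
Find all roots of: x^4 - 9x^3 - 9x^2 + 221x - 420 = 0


Let p(x) = x^4 - 9x^3 - 9x^2 + 221x - 420. By the rational root theorem (leading coefficient 1), any rational root is an integer divisor of 420: try ±1, ±2, ... in turn.
Test x = 1: value = -216 ≠ 0.
Test x = -1: value = -640 ≠ 0.
Test x = 2: value = -70 ≠ 0.
Test x = -2: value = -810 ≠ 0.
Test x = 3: value = 0 ✓, so (x - 3) is a factor.
Synthetic division by (x - 3): bring down 1; 1(3) - 9 = -6; (-6)(3) - 9 = -27; (-27)(3) + 221 = 140; 140(3) - 420 = 0 → quotient x^3 - 6x^2 - 27x + 140, remainder 0.
Continue with the quotient x^3 - 6x^2 - 27x + 140 (candidates must divide 140).
Test x = 4: value = 0 ✓, so (x - 4) is a factor.
Synthetic division by (x - 4): bring down 1; 1(4) - 6 = -2; (-2)(4) - 27 = -35; (-35)(4) + 140 = 0 → quotient x^2 - 2x - 35, remainder 0.
Solve the quadratic x^2 - 2x - 35 = 0: discriminant = (-2)^2 - 4(1)(-35) = 4 + 140 = 144.
sqrt(144) = 12, so x = (2 ± 12)/2: x = 7 or x = -5.
Collecting all roots found:

x = -5, x = 3, x = 4, x = 7


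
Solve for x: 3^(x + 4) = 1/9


Express both sides with the same base.
1/9 = 3^(-2)
Since the bases match, equate exponents: x + 4 = -2
So x = -2 - (4) = -6

x = -6


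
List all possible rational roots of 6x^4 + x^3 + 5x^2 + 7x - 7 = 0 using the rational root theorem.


Rational root theorem: possible roots are ±p/q where:
  p divides the constant term (-7): p ∈ {1, 7}
  q divides the leading coefficient (6): q ∈ {1, 2, 3, 6}

All possible rational roots: -7, -7/2, -7/3, -7/6, -1, -1/2, -1/3, -1/6, 1/6, 1/3, 1/2, 1, 7/6, 7/3, 7/2, 7

-7, -7/2, -7/3, -7/6, -1, -1/2, -1/3, -1/6, 1/6, 1/3, 1/2, 1, 7/6, 7/3, 7/2, 7


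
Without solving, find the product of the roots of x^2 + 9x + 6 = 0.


By Vieta's formulas for ax^2 + bx + c = 0:
  Sum of roots = -b/a
  Product of roots = c/a

Here a = 1, b = 9, c = 6
Sum = -(9)/1 = -9
Product = 6/1 = 6

Product = 6


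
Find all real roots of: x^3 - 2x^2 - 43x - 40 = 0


Let p(x) = x^3 - 2x^2 - 43x - 40. By the rational root theorem (leading coefficient 1), any rational root is an integer divisor of 40: try ±1, ±2, ... in turn.
Test x = 1: value = -84 ≠ 0.
Test x = -1: value = 0 ✓, so (x + 1) is a factor.
Synthetic division by (x + 1): bring down 1; 1(-1) - 2 = -3; (-3)(-1) - 43 = -40; (-40)(-1) - 40 = 0 → quotient x^2 - 3x - 40, remainder 0.
Solve the quadratic x^2 - 3x - 40 = 0: discriminant = (-3)^2 - 4(1)(-40) = 9 + 160 = 169.
sqrt(169) = 13, so x = (3 ± 13)/2: x = 8 or x = -5.

x = -5, x = -1, x = 8


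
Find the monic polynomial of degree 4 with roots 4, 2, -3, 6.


A monic polynomial with roots 4, 2, -3, 6 is:
p(x) = (x - 4)(x - 2)(x + 3)(x - 6)
After multiplying by (x - 4): x - 4
After multiplying by (x - 2): x^2 - 6x + 8
After multiplying by (x + 3): x^3 - 3x^2 - 10x + 24
After multiplying by (x - 6): x^4 - 9x^3 + 8x^2 + 84x - 144

x^4 - 9x^3 + 8x^2 + 84x - 144


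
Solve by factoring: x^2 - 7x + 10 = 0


We need two numbers that multiply to 10 and add to -7.
Those numbers are -2 and -5 (since (-2) * (-5) = 10 and (-2) + (-5) = -7).
So x^2 - 7x + 10 = (x - 2)(x - 5) = 0
Setting each factor to zero: x = 2 or x = 5

x = 2, x = 5


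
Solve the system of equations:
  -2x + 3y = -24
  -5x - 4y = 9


Using Cramer's rule:
Determinant D = (-2)(-4) - (-5)(3) = 8 + 15 = 23
Dx = (-24)(-4) - (9)(3) = 96 - 27 = 69
Dy = (-2)(9) - (-5)(-24) = -18 - 120 = -138
x = Dx/D = 69/23 = 3
y = Dy/D = -138/23 = -6

x = 3, y = -6


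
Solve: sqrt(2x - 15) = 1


Square both sides: 2x - 15 = 1^2 = 1
2x = 1 + 15 = 16
x = 8
Check: sqrt(2*8 - 15) = sqrt(1) = 1 ✓

x = 8


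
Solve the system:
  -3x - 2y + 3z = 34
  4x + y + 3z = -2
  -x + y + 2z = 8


Using Cramer's rule. Expand each determinant along the first row.
D  = (-3)*[1*2 - 3*1] - (-2)*[4*2 - 3*(-1)] + 3*[4*1 - 1*(-1)]
  = (-3)*(-1) - (-2)*(11) + 3*(5) = 40
Dx = 34*[1*2 - 3*1] - (-2)*[(-2)*2 - 3*8] + 3*[(-2)*1 - 1*8]
  = 34*(-1) - (-2)*(-28) + 3*(-10) = -120
Dy = (-3)*[(-2)*2 - 3*8] - 34*[4*2 - 3*(-1)] + 3*[4*8 - (-2)*(-1)]
  = (-3)*(-28) - 34*(11) + 3*(30) = -200
Dz = (-3)*[1*8 - (-2)*1] - (-2)*[4*8 - (-2)*(-1)] + 34*[4*1 - 1*(-1)]
  = (-3)*(10) - (-2)*(30) + 34*(5) = 200
x = Dx/D = -120/40 = -3, y = Dy/D = -200/40 = -5, z = Dz/D = 200/40 = 5
Check eq1: (-3)(-3) + (-2)(-5) + (3)(5) = 34 = 34 ✓
Check eq2: (4)(-3) + (1)(-5) + (3)(5) = -2 = -2 ✓
Check eq3: (-1)(-3) + (1)(-5) + (2)(5) = 8 = 8 ✓

x = -3, y = -5, z = 5


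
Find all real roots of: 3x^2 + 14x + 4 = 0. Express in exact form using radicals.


Using the quadratic formula: x = (-b ± sqrt(b^2 - 4ac)) / (2a)
Here a = 3, b = 14, c = 4
Discriminant = b^2 - 4ac = 14^2 - 4(3)(4) = 196 - 48 = 148
Since discriminant = 148 > 0, there are two real roots.
x = (-14 ± 2*sqrt(37)) / 6
Simplifying: x = (-7 ± sqrt(37)) / 3
Numerically: x ≈ -0.3057 or x ≈ -4.3609

x = (-7 + sqrt(37)) / 3 or x = (-7 - sqrt(37)) / 3


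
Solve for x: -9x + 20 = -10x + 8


Starting with: -9x + 20 = -10x + 8
Move all x terms to left: (-9 + 10)x = 8 - 20
Simplify: x = -12
Divide both sides by 1: x = -12

x = -12


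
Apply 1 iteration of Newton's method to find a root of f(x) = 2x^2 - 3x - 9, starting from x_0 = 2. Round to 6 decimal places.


Newton's method: x_(n+1) = x_n - f(x_n)/f'(x_n)
f(x) = 2x^2 - 3x - 9
f'(x) = 4x - 3

Iteration 1:
  f(2.000000) = -7.000000
  f'(2.000000) = 5.000000
  x_1 = 2.000000 - (-7.000000)/(5.000000) = 3.400000

x_1 = 3.400000


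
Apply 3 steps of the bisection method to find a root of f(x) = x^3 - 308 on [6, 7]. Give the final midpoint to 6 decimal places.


f(x) = x^3 - 308
f(6) = -92 < 0
f(7) = 35 > 0

Step 1: midpoint = (6.000000 + 7.000000)/2 = 6.500000
  f(6.500000) = -33.375000
  f(mid) < 0, so root is in [6.500000, 7.000000]

Step 2: midpoint = (6.500000 + 7.000000)/2 = 6.750000
  f(6.750000) = -0.453125
  f(mid) < 0, so root is in [6.750000, 7.000000]

Step 3: midpoint = (6.750000 + 7.000000)/2 = 6.875000
  f(6.875000) = 16.951172
  f(mid) > 0, so root is in [6.750000, 6.875000]

midpoint = 6.875000


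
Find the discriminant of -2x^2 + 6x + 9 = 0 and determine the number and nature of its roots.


For ax^2 + bx + c = 0, discriminant D = b^2 - 4ac
Here a = -2, b = 6, c = 9
D = (6)^2 - 4(-2)(9) = 36 + 72 = 108

D = 108 > 0 but not a perfect square
The equation has 2 distinct real irrational roots.

Discriminant = 108, 2 distinct real irrational roots


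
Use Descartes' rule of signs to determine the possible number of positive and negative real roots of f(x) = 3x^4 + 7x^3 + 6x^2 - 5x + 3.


Descartes' rule of signs:

For positive roots, count sign changes in f(x) = 3x^4 + 7x^3 + 6x^2 - 5x + 3:
Signs of coefficients: +, +, +, -, +
Number of sign changes: 2
Possible positive real roots: 2, 0

For negative roots, examine f(-x) = 3x^4 - 7x^3 + 6x^2 + 5x + 3:
Signs of coefficients: +, -, +, +, +
Number of sign changes: 2
Possible negative real roots: 2, 0

Positive roots: 2 or 0; Negative roots: 2 or 0


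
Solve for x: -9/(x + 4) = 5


Multiply both sides by (x + 4): -9 = 5(x + 4)
Distribute: -9 = 5x + 20
5x = -9 - 20 = -29
x = -29/5

x = -29/5


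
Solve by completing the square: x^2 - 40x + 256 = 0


Start: x^2 - 40x + 256 = 0
Move constant: x^2 - 40x = -256
Half of -40 is -20, squared is 400
Add 400 to both sides: x^2 - 40x + 400 = 144
(x - 20)^2 = 144
x - 20 = ±12
x = 20 + 12 = 32 or x = 20 - 12 = 8

x = 8, x = 32


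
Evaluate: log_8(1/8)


We need the exponent such that 8^? = 1/8
8^(-1) = 1/8^1 = 1/8
Therefore log_8(1/8) = -1

-1


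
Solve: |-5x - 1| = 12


An absolute value equation |expr| = 12 gives two cases:
Case 1: -5x - 1 = 12
  -5x = 13, so x = -13/5
Case 2: -5x - 1 = -12
  -5x = -11, so x = 11/5

x = -13/5, x = 11/5


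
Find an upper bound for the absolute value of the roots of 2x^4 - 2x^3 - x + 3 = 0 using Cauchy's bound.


Cauchy's bound: all roots r satisfy |r| <= 1 + max(|a_i/a_n|) for i = 0,...,n-1
where a_n is the leading coefficient.

Coefficients: [2, -2, 0, -1, 3]
Leading coefficient a_n = 2
Ratios |a_i/a_n|: 1, 0, 1/2, 3/2
Maximum ratio: 3/2
Cauchy's bound: |r| <= 1 + 3/2 = 5/2

Upper bound = 5/2


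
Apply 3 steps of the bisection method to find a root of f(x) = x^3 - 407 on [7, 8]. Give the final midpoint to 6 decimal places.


f(x) = x^3 - 407
f(7) = -64 < 0
f(8) = 105 > 0

Step 1: midpoint = (7.000000 + 8.000000)/2 = 7.500000
  f(7.500000) = 14.875000
  f(mid) > 0, so root is in [7.000000, 7.500000]

Step 2: midpoint = (7.000000 + 7.500000)/2 = 7.250000
  f(7.250000) = -25.921875
  f(mid) < 0, so root is in [7.250000, 7.500000]

Step 3: midpoint = (7.250000 + 7.500000)/2 = 7.375000
  f(7.375000) = -5.869141
  f(mid) < 0, so root is in [7.375000, 7.500000]

midpoint = 7.375000


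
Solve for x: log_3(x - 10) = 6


Convert to exponential form: x - 10 = 3^6 = 729
x = 729 + 10 = 739
Check: log_3(739 - 10) = log_3(729) = log_3(729) = 6 ✓

x = 739


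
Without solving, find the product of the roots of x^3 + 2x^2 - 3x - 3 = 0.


By Vieta's formulas for x^3 + bx^2 + cx + d = 0:
  r1 + r2 + r3 = -b/a = -2
  r1*r2 + r1*r3 + r2*r3 = c/a = -3
  r1*r2*r3 = -d/a = 3


Product = 3


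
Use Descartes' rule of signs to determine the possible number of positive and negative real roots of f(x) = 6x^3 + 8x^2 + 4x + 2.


Descartes' rule of signs:

For positive roots, count sign changes in f(x) = 6x^3 + 8x^2 + 4x + 2:
Signs of coefficients: +, +, +, +
Number of sign changes: 0
Possible positive real roots: 0

For negative roots, examine f(-x) = -6x^3 + 8x^2 - 4x + 2:
Signs of coefficients: -, +, -, +
Number of sign changes: 3
Possible negative real roots: 3, 1

Positive roots: 0; Negative roots: 3 or 1


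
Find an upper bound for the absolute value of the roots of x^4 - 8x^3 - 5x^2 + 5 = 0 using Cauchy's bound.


Cauchy's bound: all roots r satisfy |r| <= 1 + max(|a_i/a_n|) for i = 0,...,n-1
where a_n is the leading coefficient.

Coefficients: [1, -8, -5, 0, 5]
Leading coefficient a_n = 1
Ratios |a_i/a_n|: 8, 5, 0, 5
Maximum ratio: 8
Cauchy's bound: |r| <= 1 + 8 = 9

Upper bound = 9


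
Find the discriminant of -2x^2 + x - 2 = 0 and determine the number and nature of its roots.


For ax^2 + bx + c = 0, discriminant D = b^2 - 4ac
Here a = -2, b = 1, c = -2
D = (1)^2 - 4(-2)(-2) = 1 - 16 = -15

D = -15 < 0
The equation has no real roots (2 complex conjugate roots).

Discriminant = -15, no real roots (2 complex conjugate roots)


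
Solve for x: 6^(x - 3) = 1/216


Express both sides with the same base.
1/216 = 6^(-3)
Since the bases match, equate exponents: x - 3 = -3
So x = -3 - (-3) = 0

x = 0


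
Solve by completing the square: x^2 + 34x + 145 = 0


Start: x^2 + 34x + 145 = 0
Move constant: x^2 + 34x = -145
Half of 34 is 17, squared is 289
Add 289 to both sides: x^2 + 34x + 289 = 144
(x + 17)^2 = 144
x + 17 = ±12
x = -17 + 12 = -5 or x = -17 - 12 = -29

x = -29, x = -5


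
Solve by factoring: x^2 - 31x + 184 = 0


We need two numbers that multiply to 184 and add to -31.
Those numbers are -8 and -23 (since (-8) * (-23) = 184 and (-8) + (-23) = -31).
So x^2 - 31x + 184 = (x - 8)(x - 23) = 0
Setting each factor to zero: x = 8 or x = 23

x = 8, x = 23


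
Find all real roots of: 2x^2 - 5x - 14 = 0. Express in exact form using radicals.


Using the quadratic formula: x = (-b ± sqrt(b^2 - 4ac)) / (2a)
Here a = 2, b = -5, c = -14
Discriminant = b^2 - 4ac = (-5)^2 - 4(2)(-14) = 25 + 112 = 137
Since discriminant = 137 > 0, there are two real roots.
x = (5 ± sqrt(137)) / 4
Numerically: x ≈ 4.1762 or x ≈ -1.6762

x = (5 + sqrt(137)) / 4 or x = (5 - sqrt(137)) / 4


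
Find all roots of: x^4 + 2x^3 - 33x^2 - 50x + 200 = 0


Let p(x) = x^4 + 2x^3 - 33x^2 - 50x + 200. By the rational root theorem (leading coefficient 1), any rational root is an integer divisor of 200: try ±1, ±2, ... in turn.
Test x = 1: value = 120 ≠ 0.
Test x = -1: value = 216 ≠ 0.
Test x = 2: value = 0 ✓, so (x - 2) is a factor.
Synthetic division by (x - 2): bring down 1; 1(2) + 2 = 4; 4(2) - 33 = -25; (-25)(2) - 50 = -100; (-100)(2) + 200 = 0 → quotient x^3 + 4x^2 - 25x - 100, remainder 0.
Continue with the quotient x^3 + 4x^2 - 25x - 100 (candidates must divide 100; re-test x = 2 first in case it repeats).
Test x = 2: value = -126 ≠ 0.
Test x = -2: value = -42 ≠ 0.
Test x = 4: value = -72 ≠ 0.
Test x = -4: value = 0 ✓, so (x + 4) is a factor.
Synthetic division by (x + 4): bring down 1; 1(-4) + 4 = 0; 0(-4) - 25 = -25; (-25)(-4) - 100 = 0 → quotient x^2 - 25, remainder 0.
Solve the quadratic x^2 - 25 = 0: discriminant = 0^2 - 4(1)(-25) = 0 + 100 = 100.
sqrt(100) = 10, so x = (0 ± 10)/2: x = 5 or x = -5.
Collecting all roots found:

x = -5, x = -4, x = 2, x = 5


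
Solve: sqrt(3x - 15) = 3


Square both sides: 3x - 15 = 3^2 = 9
3x = 9 + 15 = 24
x = 8
Check: sqrt(3*8 - 15) = sqrt(9) = 3 ✓

x = 8


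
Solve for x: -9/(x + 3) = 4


Multiply both sides by (x + 3): -9 = 4(x + 3)
Distribute: -9 = 4x + 12
4x = -9 - 12 = -21
x = -21/4

x = -21/4


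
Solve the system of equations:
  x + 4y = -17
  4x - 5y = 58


Using Cramer's rule:
Determinant D = (1)(-5) - (4)(4) = -5 - 16 = -21
Dx = (-17)(-5) - (58)(4) = 85 - 232 = -147
Dy = (1)(58) - (4)(-17) = 58 + 68 = 126
x = Dx/D = -147/-21 = 7
y = Dy/D = 126/-21 = -6

x = 7, y = -6


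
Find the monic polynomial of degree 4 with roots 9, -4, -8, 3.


A monic polynomial with roots 9, -4, -8, 3 is:
p(x) = (x - 9)(x + 4)(x + 8)(x - 3)
After multiplying by (x - 9): x - 9
After multiplying by (x + 4): x^2 - 5x - 36
After multiplying by (x + 8): x^3 + 3x^2 - 76x - 288
After multiplying by (x - 3): x^4 - 85x^2 - 60x + 864

x^4 - 85x^2 - 60x + 864


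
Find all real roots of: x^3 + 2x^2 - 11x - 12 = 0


Let p(x) = x^3 + 2x^2 - 11x - 12. By the rational root theorem (leading coefficient 1), any rational root is an integer divisor of 12: try ±1, ±2, ... in turn.
Test x = 1: value = -20 ≠ 0.
Test x = -1: value = 0 ✓, so (x + 1) is a factor.
Synthetic division by (x + 1): bring down 1; 1(-1) + 2 = 1; 1(-1) - 11 = -12; (-12)(-1) - 12 = 0 → quotient x^2 + x - 12, remainder 0.
Solve the quadratic x^2 + x - 12 = 0: discriminant = 1^2 - 4(1)(-12) = 1 + 48 = 49.
sqrt(49) = 7, so x = (-1 ± 7)/2: x = 3 or x = -4.

x = -4, x = -1, x = 3


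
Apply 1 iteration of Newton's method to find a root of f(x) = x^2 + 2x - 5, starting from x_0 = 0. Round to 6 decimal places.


Newton's method: x_(n+1) = x_n - f(x_n)/f'(x_n)
f(x) = x^2 + 2x - 5
f'(x) = 2x + 2

Iteration 1:
  f(0.000000) = -5.000000
  f'(0.000000) = 2.000000
  x_1 = 0.000000 - (-5.000000)/(2.000000) = 2.500000

x_1 = 2.500000


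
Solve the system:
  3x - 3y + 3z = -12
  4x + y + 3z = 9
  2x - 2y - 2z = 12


Using Cramer's rule. Expand each determinant along the first row.
D  = 3*[1*(-2) - 3*(-2)] - (-3)*[4*(-2) - 3*2] + 3*[4*(-2) - 1*2]
  = 3*(4) - (-3)*(-14) + 3*(-10) = -60
Dx = (-12)*[1*(-2) - 3*(-2)] - (-3)*[9*(-2) - 3*12] + 3*[9*(-2) - 1*12]
  = (-12)*(4) - (-3)*(-54) + 3*(-30) = -300
Dy = 3*[9*(-2) - 3*12] - (-12)*[4*(-2) - 3*2] + 3*[4*12 - 9*2]
  = 3*(-54) - (-12)*(-14) + 3*(30) = -240
Dz = 3*[1*12 - 9*(-2)] - (-3)*[4*12 - 9*2] + (-12)*[4*(-2) - 1*2]
  = 3*(30) - (-3)*(30) + (-12)*(-10) = 300
x = Dx/D = -300/-60 = 5, y = Dy/D = -240/-60 = 4, z = Dz/D = 300/-60 = -5
Check eq1: (3)(5) + (-3)(4) + (3)(-5) = -12 = -12 ✓
Check eq2: (4)(5) + (1)(4) + (3)(-5) = 9 = 9 ✓
Check eq3: (2)(5) + (-2)(4) + (-2)(-5) = 12 = 12 ✓

x = 5, y = 4, z = -5


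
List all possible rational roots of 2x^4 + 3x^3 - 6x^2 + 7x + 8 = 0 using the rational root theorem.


Rational root theorem: possible roots are ±p/q where:
  p divides the constant term (8): p ∈ {1, 2, 4, 8}
  q divides the leading coefficient (2): q ∈ {1, 2}

All possible rational roots: -8, -4, -2, -1, -1/2, 1/2, 1, 2, 4, 8

-8, -4, -2, -1, -1/2, 1/2, 1, 2, 4, 8


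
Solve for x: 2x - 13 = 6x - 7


Starting with: 2x - 13 = 6x - 7
Move all x terms to left: (2 - 6)x = -7 + 13
Simplify: -4x = 6
Divide both sides by -4: x = -3/2

x = -3/2


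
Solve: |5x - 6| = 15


An absolute value equation |expr| = 15 gives two cases:
Case 1: 5x - 6 = 15
  5x = 21, so x = 21/5
Case 2: 5x - 6 = -15
  5x = -9, so x = -9/5

x = -9/5, x = 21/5


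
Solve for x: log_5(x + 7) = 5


Convert to exponential form: x + 7 = 5^5 = 3125
x = 3125 - 7 = 3118
Check: log_5(3118 + 7) = log_5(3125) = log_5(3125) = 5 ✓

x = 3118


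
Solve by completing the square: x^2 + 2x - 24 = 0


Start: x^2 + 2x - 24 = 0
Move constant: x^2 + 2x = 24
Half of 2 is 1, squared is 1
Add 1 to both sides: x^2 + 2x + 1 = 25
(x + 1)^2 = 25
x + 1 = ±5
x = -1 + 5 = 4 or x = -1 - 5 = -6

x = -6, x = 4


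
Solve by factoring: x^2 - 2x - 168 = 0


We need two numbers that multiply to -168 and add to -2.
Those numbers are -14 and 12 (since (-14) * 12 = -168 and (-14) + 12 = -2).
So x^2 - 2x - 168 = (x - 14)(x + 12) = 0
Setting each factor to zero: x = 14 or x = -12

x = -12, x = 14


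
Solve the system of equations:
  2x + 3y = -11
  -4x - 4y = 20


Using Cramer's rule:
Determinant D = (2)(-4) - (-4)(3) = -8 + 12 = 4
Dx = (-11)(-4) - (20)(3) = 44 - 60 = -16
Dy = (2)(20) - (-4)(-11) = 40 - 44 = -4
x = Dx/D = -16/4 = -4
y = Dy/D = -4/4 = -1

x = -4, y = -1


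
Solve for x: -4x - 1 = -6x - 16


Starting with: -4x - 1 = -6x - 16
Move all x terms to left: (-4 + 6)x = -16 + 1
Simplify: 2x = -15
Divide both sides by 2: x = -15/2

x = -15/2


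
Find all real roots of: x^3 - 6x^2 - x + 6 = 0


Let p(x) = x^3 - 6x^2 - x + 6. By the rational root theorem (leading coefficient 1), any rational root is an integer divisor of 6: try ±1, ±2, ... in turn.
Test x = 1: value = 0 ✓, so (x - 1) is a factor.
Synthetic division by (x - 1): bring down 1; 1(1) - 6 = -5; (-5)(1) - 1 = -6; (-6)(1) + 6 = 0 → quotient x^2 - 5x - 6, remainder 0.
Solve the quadratic x^2 - 5x - 6 = 0: discriminant = (-5)^2 - 4(1)(-6) = 25 + 24 = 49.
sqrt(49) = 7, so x = (5 ± 7)/2: x = 6 or x = -1.

x = -1, x = 1, x = 6


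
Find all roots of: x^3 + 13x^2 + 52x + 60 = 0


Let p(x) = x^3 + 13x^2 + 52x + 60. By the rational root theorem (leading coefficient 1), any rational root is an integer divisor of 60: try ±1, ±2, ... in turn.
Test x = 1: value = 126 ≠ 0.
Test x = -1: value = 20 ≠ 0.
Test x = 2: value = 224 ≠ 0.
Test x = -2: value = 0 ✓, so (x + 2) is a factor.
Synthetic division by (x + 2): bring down 1; 1(-2) + 13 = 11; 11(-2) + 52 = 30; 30(-2) + 60 = 0 → quotient x^2 + 11x + 30, remainder 0.
Solve the quadratic x^2 + 11x + 30 = 0: discriminant = 11^2 - 4(1)(30) = 121 - 120 = 1.
sqrt(1) = 1, so x = (-11 ± 1)/2: x = -5 or x = -6.
Collecting all roots found:

x = -6, x = -5, x = -2


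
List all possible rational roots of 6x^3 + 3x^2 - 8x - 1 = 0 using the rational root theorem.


Rational root theorem: possible roots are ±p/q where:
  p divides the constant term (-1): p ∈ {1}
  q divides the leading coefficient (6): q ∈ {1, 2, 3, 6}

All possible rational roots: -1, -1/2, -1/3, -1/6, 1/6, 1/3, 1/2, 1

-1, -1/2, -1/3, -1/6, 1/6, 1/3, 1/2, 1


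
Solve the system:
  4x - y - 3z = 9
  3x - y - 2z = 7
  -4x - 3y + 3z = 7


Using Cramer's rule. Expand each determinant along the first row.
D  = 4*[(-1)*3 - (-2)*(-3)] - (-1)*[3*3 - (-2)*(-4)] + (-3)*[3*(-3) - (-1)*(-4)]
  = 4*(-9) - (-1)*(1) + (-3)*(-13) = 4
Dx = 9*[(-1)*3 - (-2)*(-3)] - (-1)*[7*3 - (-2)*7] + (-3)*[7*(-3) - (-1)*7]
  = 9*(-9) - (-1)*(35) + (-3)*(-14) = -4
Dy = 4*[7*3 - (-2)*7] - 9*[3*3 - (-2)*(-4)] + (-3)*[3*7 - 7*(-4)]
  = 4*(35) - 9*(1) + (-3)*(49) = -16
Dz = 4*[(-1)*7 - 7*(-3)] - (-1)*[3*7 - 7*(-4)] + 9*[3*(-3) - (-1)*(-4)]
  = 4*(14) - (-1)*(49) + 9*(-13) = -12
x = Dx/D = -4/4 = -1, y = Dy/D = -16/4 = -4, z = Dz/D = -12/4 = -3
Check eq1: (4)(-1) + (-1)(-4) + (-3)(-3) = 9 = 9 ✓
Check eq2: (3)(-1) + (-1)(-4) + (-2)(-3) = 7 = 7 ✓
Check eq3: (-4)(-1) + (-3)(-4) + (3)(-3) = 7 = 7 ✓

x = -1, y = -4, z = -3


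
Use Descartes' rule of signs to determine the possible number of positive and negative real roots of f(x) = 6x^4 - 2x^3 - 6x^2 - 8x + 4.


Descartes' rule of signs:

For positive roots, count sign changes in f(x) = 6x^4 - 2x^3 - 6x^2 - 8x + 4:
Signs of coefficients: +, -, -, -, +
Number of sign changes: 2
Possible positive real roots: 2, 0

For negative roots, examine f(-x) = 6x^4 + 2x^3 - 6x^2 + 8x + 4:
Signs of coefficients: +, +, -, +, +
Number of sign changes: 2
Possible negative real roots: 2, 0

Positive roots: 2 or 0; Negative roots: 2 or 0


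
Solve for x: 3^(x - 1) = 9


Express both sides with the same base.
9 = 3^2
Since the bases match, equate exponents: x - 1 = 2
So x = 2 - (-1) = 3

x = 3
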